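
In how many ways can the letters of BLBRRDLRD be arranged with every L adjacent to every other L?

1680

Treat the 2 copies of L as a single block. The multiset to arrange is then {LL, B, B, D, D, R, R, R}, 8 items in all.
That gives (8)!/(3!·2!·2!) = 1680 arrangements.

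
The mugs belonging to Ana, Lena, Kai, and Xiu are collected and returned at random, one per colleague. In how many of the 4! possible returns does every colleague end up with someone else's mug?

9

Let Aᵢ be the assignments in which colleague i gets their own mug. We want the size of the complement of A₁∪…∪A_4.
By inclusion–exclusion this is Σ_{j=0}^{4} (−1)^j C(4,j)·(4−j)!.
Computing: 24 − 24 + 12 − 4 + 1 = 9.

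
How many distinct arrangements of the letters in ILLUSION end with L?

With the last slot taken by L, it remains to arrange the other 7 letters (ILUSION).
Those 7 letters have I appearing twice, giving (7)!/(2!) = 2520.

2520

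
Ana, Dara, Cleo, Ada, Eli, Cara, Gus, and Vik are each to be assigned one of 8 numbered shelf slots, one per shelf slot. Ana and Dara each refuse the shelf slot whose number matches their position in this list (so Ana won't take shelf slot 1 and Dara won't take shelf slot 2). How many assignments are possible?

Let Aᵢ (for i ∈ {1, 2}) be the placements that put person i in their forbidden shelf slot. Any j of these fix j positions, leaving (8−j)! ways to fill the rest, and there are C(2,j) ways to pick which j.
By inclusion–exclusion, the number of valid placements is Σ_{j=0}^{2} (−1)^j C(2,j)·(8−j)!.
Computing: 40320 − 10080 + 720 = 30960.

30960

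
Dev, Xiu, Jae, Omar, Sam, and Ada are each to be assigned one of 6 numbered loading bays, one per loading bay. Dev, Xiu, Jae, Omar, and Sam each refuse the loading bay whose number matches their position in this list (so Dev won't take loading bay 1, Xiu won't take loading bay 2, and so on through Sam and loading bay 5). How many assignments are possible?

Let Aᵢ (for 1 ≤ i ≤ 5) be the placements that put person i in their forbidden loading bay. Any j of these fix j positions, leaving (6−j)! ways to fill the rest, and there are C(5,j) ways to pick which j.
By inclusion–exclusion, the number of valid placements is Σ_{j=0}^{5} (−1)^j C(5,j)·(6−j)!.
Computing: 720 − 600 + 240 − 60 + 10 − 1 = 309.

309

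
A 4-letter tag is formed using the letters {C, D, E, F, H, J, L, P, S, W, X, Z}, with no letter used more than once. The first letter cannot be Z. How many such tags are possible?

10890

The first letter has 12−1 = 11 choices (anything except Z).
The remaining 3 letters are filled from the other 11 symbols without repetition: 11 × 10 × 9 = 990.
Total: 11 × 990 = 10890.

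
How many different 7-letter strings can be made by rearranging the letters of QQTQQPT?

QQTQQPT has 7 letters with Q appearing 4 times and T appearing twice.
Dividing 7! = 5040 by 4!·2! = 48 for the repeated letters gives 105.

105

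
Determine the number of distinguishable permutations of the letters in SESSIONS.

1680

The 8 letters of SESSIONS have repeats: S appearing 4 times.
The number of distinct arrangements is 8!/(4!) = 40320/24 = 1680.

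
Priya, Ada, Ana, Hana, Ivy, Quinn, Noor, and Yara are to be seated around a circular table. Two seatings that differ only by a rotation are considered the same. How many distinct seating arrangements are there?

5040

Fix one person's seat to break rotational symmetry; the remaining 7 people can be arranged in (7)! = 5040 ways.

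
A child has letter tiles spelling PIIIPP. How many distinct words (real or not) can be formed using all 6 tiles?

20

The 6 letters of PIIIPP have repeats: I appearing 3 times and P appearing 3 times.
The number of distinct arrangements is 6!/(3!·3!) = 720/36 = 20.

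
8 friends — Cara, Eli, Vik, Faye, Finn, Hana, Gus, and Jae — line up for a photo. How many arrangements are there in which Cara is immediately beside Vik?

Glue Cara and Vik into one block (2 internal orders), leaving 7 units to arrange in a row.
That gives 2 × 7! = 2 × 5040 = 10080.

10080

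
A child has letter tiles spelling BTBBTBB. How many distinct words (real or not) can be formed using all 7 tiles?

21

The 7 letters of BTBBTBB have repeats: B appearing 5 times and T appearing twice.
Dividing 7! = 5040 by 5!·2! = 240 for the repeated letters gives 21.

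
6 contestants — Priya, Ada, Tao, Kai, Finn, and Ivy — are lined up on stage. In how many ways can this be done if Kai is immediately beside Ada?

Place the 4 others and the Kai-Ada pair as 5 objects in a line; the pair has 2 internal arrangements.
So the count is 2·(5)! = 240.

240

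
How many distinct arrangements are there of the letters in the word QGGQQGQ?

QGGQQGQ has 7 letters with G appearing 3 times and Q appearing 4 times.
So there are 7! / (4!·3!) = 35 distinguishable arrangements.

35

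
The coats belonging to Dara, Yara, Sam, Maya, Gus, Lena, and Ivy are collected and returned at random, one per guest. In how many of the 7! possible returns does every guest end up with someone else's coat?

1854

Count assignments avoiding every fixed point. For any j of the 7 guests fixed to their own coat, the other 7−j can be arranged in (7−j)! ways.
By inclusion–exclusion this is Σ_{j=0}^{7} (−1)^j C(7,j)·(7−j)!.
Computing: 5040 − 5040 + 2520 − 840 + 210 − 42 + 7 − 1 = 1854.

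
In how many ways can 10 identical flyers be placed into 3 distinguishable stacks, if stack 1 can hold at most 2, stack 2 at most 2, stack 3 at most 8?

6

Without the upper bounds there are C(12,2) = 66 ways to split 10 among 3 stacks.
Subtract solutions that violate a single cap (substitute x_i' = x_i − (cap_i+1)): x_1 ≥ 3 gives C(9,2) = 36; x_2 ≥ 3 gives C(9,2) = 36; x_3 ≥ 9 gives C(3,2) = 3. Together 75.
Add back pairs where two caps are both exceeded: 15 + 0 + 0 = 15.
By inclusion–exclusion the count is 66 − 75 + 15 = 6.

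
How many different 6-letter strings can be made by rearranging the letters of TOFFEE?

TOFFEE has 6 letters with E appearing twice and F appearing twice.
Dividing 6! = 720 by 2!·2! = 4 for the repeated letters gives 180.

180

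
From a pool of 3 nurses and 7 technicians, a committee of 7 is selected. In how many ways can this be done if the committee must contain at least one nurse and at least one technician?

119

Total 7-person selections from all 10: C(10,7) = 120.
Selections missing a whole group: no nurses → C(7,7) = 1; no technicians → C(3,7) = 0.
Both groups omitted at once is impossible, so 120 − 1 = 119.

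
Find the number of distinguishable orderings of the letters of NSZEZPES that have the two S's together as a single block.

1260

Treat the 2 copies of S as a single block. The multiset to arrange is then {SS, E, E, N, P, Z, Z}, 7 items in all.
That gives (7)!/(2!·2!) = 1260 arrangements.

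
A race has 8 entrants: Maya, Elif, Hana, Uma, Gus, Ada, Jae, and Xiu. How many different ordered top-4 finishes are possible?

1680

This is an ordered selection of 4 from 8: P(8,4).
That gives 8 × 7 × 6 × 5 = 1680.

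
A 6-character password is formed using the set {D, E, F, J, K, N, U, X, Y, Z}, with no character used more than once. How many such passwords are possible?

151200

With no repetition, fill the 6 characters in order: 10 choices, then 9, down to 5.
That product is 10 × 9 × 8 × 7 × 6 × 5 = 151200.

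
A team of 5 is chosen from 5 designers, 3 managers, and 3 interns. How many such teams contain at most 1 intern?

Split by how many interns are chosen (0 through 1).
Sum: C(3,0)·C(8,5) + C(3,1)·C(8,4) = 56 + 210 = 266.

266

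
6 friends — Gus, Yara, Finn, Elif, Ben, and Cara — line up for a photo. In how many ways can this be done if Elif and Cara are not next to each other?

Of the 6! = 720 arrangements, those with Elif and Cara adjacent number 2 × 5! = 240 (treat the pair as a block with 2 internal orders).
Complementary counting: 720 − 240 = 480.

480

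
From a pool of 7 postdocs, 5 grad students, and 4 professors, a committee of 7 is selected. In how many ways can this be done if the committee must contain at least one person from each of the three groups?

10283

Total 7-person selections from all 16: C(16,7) = 11440.
Selections missing a whole group: no postdocs → C(9,7) = 36; no grad students → C(11,7) = 330; no professors → C(12,7) = 792.
Add back selections omitting two groups (i.e. drawn from a single group): C(7,7) + C(5,7) + C(4,7) = 1.
By inclusion–exclusion: 11440 − 1158 + 1 = 10283.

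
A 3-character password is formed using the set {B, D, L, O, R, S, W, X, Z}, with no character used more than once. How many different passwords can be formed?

With no repetition, fill the 3 characters in order: 9 choices, then 8, down to 7.
9 × 8 × 7 = 504.

504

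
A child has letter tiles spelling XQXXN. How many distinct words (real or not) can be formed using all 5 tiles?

20

The 5 letters of XQXXN have repeats: X appearing 3 times.
The number of distinct arrangements is 5!/(3!) = 120/6 = 20.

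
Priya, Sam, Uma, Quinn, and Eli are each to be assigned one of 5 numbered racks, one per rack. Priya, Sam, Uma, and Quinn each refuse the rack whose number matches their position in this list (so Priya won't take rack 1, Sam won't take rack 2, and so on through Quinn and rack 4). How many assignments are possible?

Let Aᵢ (for 1 ≤ i ≤ 4) be the placements that put person i in their forbidden rack. Any j of these fix j positions, leaving (5−j)! ways to fill the rest, and there are C(4,j) ways to pick which j.
By inclusion–exclusion, the number of valid placements is Σ_{j=0}^{4} (−1)^j C(4,j)·(5−j)!.
Computing: 120 − 96 + 36 − 8 + 1 = 53.

53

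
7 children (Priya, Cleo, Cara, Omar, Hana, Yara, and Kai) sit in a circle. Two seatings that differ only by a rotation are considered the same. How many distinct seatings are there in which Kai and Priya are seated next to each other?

240

Glue Kai and Priya into a block (2 internal orders). Seating 6 units around a circle gives (5)! arrangements.
So 2 × (5)! = 2 × 120 = 240.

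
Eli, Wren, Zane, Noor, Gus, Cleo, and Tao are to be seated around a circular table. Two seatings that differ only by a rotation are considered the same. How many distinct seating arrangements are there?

720

Fix one person's seat to break rotational symmetry; the remaining 6 people can be arranged in (6)! = 720 ways.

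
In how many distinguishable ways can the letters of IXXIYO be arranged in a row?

180

Letter multiplicities in IXXIYO: I×2, O×1, X×2, Y×1.
Dividing 6! = 720 by 2!·2! = 4 for the repeated letters gives 180.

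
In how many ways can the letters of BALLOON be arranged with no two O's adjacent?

900

There are 7!/(2!·2!) = 1260 arrangements of BALLOON in total.
If the two O's are adjacent, glue them into one block, leaving 6 items to arrange: (6)!/(2!) = 360 ways.
Subtracting, 1260 − 360 = 900 arrangements keep the O's apart.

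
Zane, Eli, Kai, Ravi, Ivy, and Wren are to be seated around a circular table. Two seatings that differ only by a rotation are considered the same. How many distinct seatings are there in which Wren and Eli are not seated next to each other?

72

Without the restriction there are (5)! = 120 seatings.
Seatings with Wren beside Eli: treat them as a block with 2 internal orders, giving 2 × (4)! = 48.
Subtracting, 120 − 48 = 72.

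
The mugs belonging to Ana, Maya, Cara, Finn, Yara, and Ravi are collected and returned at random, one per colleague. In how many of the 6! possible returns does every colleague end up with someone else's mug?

Count assignments avoiding every fixed point. For any j of the 6 colleagues fixed to their own mug, the other 6−j can be arranged in (6−j)! ways.
By inclusion–exclusion this is Σ_{j=0}^{6} (−1)^j C(6,j)·(6−j)!.
Computing: 720 − 720 + 360 − 120 + 30 − 6 + 1 = 265.

265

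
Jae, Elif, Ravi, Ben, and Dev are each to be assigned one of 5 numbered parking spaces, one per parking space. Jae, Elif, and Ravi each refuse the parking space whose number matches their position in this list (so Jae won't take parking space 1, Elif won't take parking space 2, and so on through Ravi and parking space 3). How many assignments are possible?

64

Let Aᵢ (for i ∈ {1, 2, 3}) be the placements that put person i in their forbidden parking space. Any j of these fix j positions, leaving (5−j)! ways to fill the rest, and there are C(3,j) ways to pick which j.
By inclusion–exclusion, the number of valid placements is Σ_{j=0}^{3} (−1)^j C(3,j)·(5−j)!.
Computing: 120 − 72 + 18 − 2 = 64.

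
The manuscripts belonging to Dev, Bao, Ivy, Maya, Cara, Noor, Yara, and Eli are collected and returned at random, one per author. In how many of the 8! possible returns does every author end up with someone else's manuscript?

14833

Count assignments avoiding every fixed point. For any j of the 8 authors fixed to their own manuscript, the other 8−j can be arranged in (8−j)! ways.
By inclusion–exclusion this is Σ_{j=0}^{8} (−1)^j C(8,j)·(8−j)!.
Computing: 40320 − 40320 + 20160 − 6720 + 1680 − 336 + 56 − 8 + 1 = 14833.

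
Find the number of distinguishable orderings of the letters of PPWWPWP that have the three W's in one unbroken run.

Treat the 3 copies of W as a single block. The multiset to arrange is then {WWW, P, P, P, P}, 5 items in all.
That gives (5)!/(4!) = 5 arrangements.

5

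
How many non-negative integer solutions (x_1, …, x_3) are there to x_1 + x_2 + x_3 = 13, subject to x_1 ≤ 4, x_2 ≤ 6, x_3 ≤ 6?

10

By stars and bars, unrestricted non-negative solutions to x_1+…+x_3 = 13 number C(13+2,2) = 105.
Subtract solutions that violate a single cap (substitute x_i' = x_i − (cap_i+1)): x_1 ≥ 5 gives C(10,2) = 45; x_2 ≥ 7 gives C(8,2) = 28; x_3 ≥ 7 gives C(8,2) = 28. Together 101.
Add back pairs where two caps are both exceeded: 3 + 3 + 0 = 6.
By inclusion–exclusion the count is 105 − 101 + 6 = 10.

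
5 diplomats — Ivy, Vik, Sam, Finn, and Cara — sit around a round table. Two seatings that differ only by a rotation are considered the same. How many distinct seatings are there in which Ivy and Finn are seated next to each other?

Treat {Ivy, Finn} as one unit (2 internal orders) and seat the resulting 4 units around the table: (3)! circular arrangements.
So 2 × (3)! = 2 × 6 = 12.

12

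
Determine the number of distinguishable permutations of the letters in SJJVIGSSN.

30240

Letter multiplicities in SJJVIGSSN: G×1, I×1, J×2, N×1, S×3, V×1.
The number of distinct arrangements is 9!/(3!·2!) = 362880/12 = 30240.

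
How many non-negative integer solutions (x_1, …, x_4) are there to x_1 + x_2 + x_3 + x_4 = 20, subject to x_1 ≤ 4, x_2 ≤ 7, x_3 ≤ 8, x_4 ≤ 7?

Without the upper bounds there are C(23,3) = 1771 ways to split 20 among 4 variables.
Subtract solutions that violate a single cap (substitute x_i' = x_i − (cap_i+1)): x_1 ≥ 5 gives C(18,3) = 816; x_2 ≥ 8 gives C(15,3) = 455; x_3 ≥ 9 gives C(14,3) = 364; x_4 ≥ 8 gives C(15,3) = 455. Together 2090.
Add back pairs where two caps are both exceeded: 120 + 84 + 120 + 20 + 35 + 20 = 399.
By inclusion–exclusion the count is 1771 − 2090 + 399 = 80.

80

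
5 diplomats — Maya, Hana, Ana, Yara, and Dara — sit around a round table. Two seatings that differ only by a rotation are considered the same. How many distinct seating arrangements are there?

24

Seat Maya anywhere (absorbing the rotational symmetry), then permute the other 4: (4)! = 24.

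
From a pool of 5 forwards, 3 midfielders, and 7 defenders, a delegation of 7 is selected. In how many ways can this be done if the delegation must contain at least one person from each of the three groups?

5516

Unrestricted: C(15,7) = 6435 ways to pick any 7 of the 15.
Subtract selections that omit an entire group: no forwards → C(10,7) = 120; no midfielders → C(12,7) = 792; no defenders → C(8,7) = 8.
Add back selections omitting two groups (i.e. drawn from a single group): C(5,7) + C(3,7) + C(7,7) = 1.
By inclusion–exclusion: 6435 − 920 + 1 = 5516.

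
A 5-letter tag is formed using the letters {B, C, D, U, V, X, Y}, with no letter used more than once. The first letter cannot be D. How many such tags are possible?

The first letter has 7−1 = 6 choices (anything except D).
The remaining 4 letters are filled from the other 6 symbols without repetition: 6 × 5 × 4 × 3 = 360.
Total: 6 × 360 = 2160.

2160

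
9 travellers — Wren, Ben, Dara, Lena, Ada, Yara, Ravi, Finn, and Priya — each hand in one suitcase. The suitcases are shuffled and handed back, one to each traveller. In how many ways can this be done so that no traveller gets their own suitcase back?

This is the derangement count D_9: permutations of 9 items with no fixed point.
By inclusion–exclusion this is Σ_{j=0}^{9} (−1)^j C(9,j)·(9−j)!.
Computing: 362880 − 362880 + 181440 − 60480 + 15120 − 3024 + 504 − 72 + 9 − 1 = 133496.

133496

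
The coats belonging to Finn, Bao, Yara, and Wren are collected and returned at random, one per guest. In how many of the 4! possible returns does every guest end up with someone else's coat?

This is the derangement count D_4: permutations of 4 items with no fixed point.
By inclusion–exclusion this is Σ_{j=0}^{4} (−1)^j C(4,j)·(4−j)!.
Computing: 24 − 24 + 12 − 4 + 1 = 9.

9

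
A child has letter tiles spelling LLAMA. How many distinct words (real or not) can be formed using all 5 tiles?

LLAMA has 5 letters with A appearing twice and L appearing twice.
The number of distinct arrangements is 5!/(2!·2!) = 120/4 = 30.

30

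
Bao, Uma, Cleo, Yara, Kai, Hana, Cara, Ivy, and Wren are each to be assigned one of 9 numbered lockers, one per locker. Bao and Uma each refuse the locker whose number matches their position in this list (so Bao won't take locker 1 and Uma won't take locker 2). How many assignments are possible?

287280

Let Aᵢ (for i ∈ {1, 2}) be the placements that put person i in their forbidden locker. Any j of these fix j positions, leaving (9−j)! ways to fill the rest, and there are C(2,j) ways to pick which j.
By inclusion–exclusion, the number of valid placements is Σ_{j=0}^{2} (−1)^j C(2,j)·(9−j)!.
Computing: 362880 − 80640 + 5040 = 287280.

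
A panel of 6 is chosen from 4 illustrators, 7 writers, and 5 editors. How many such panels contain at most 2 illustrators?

Split by how many illustrators are chosen (0 through 2).
Sum: C(4,0)·C(12,6) + C(4,1)·C(12,5) + C(4,2)·C(12,4) = 924 + 3168 + 2970 = 7062.

7062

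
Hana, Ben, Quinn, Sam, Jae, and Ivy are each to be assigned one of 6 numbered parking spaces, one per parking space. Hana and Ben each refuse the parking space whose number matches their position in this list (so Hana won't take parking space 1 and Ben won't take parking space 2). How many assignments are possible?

504

Let Aᵢ (for i ∈ {1, 2}) be the placements that put person i in their forbidden parking space. Any j of these fix j positions, leaving (6−j)! ways to fill the rest, and there are C(2,j) ways to pick which j.
By inclusion–exclusion, the number of valid placements is Σ_{j=0}^{2} (−1)^j C(2,j)·(6−j)!.
Computing: 720 − 240 + 24 = 504.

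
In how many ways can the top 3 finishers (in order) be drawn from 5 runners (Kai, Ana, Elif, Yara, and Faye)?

60

There are 5 choices for 1st place, 4 for 2nd, and 3 for 3rd.
That gives 5 × 4 × 3 = 60.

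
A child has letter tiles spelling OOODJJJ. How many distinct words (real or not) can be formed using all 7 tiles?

Letter multiplicities in OOODJJJ: D×1, J×3, O×3.
Dividing 7! = 5040 by 3!·3! = 36 for the repeated letters gives 140.

140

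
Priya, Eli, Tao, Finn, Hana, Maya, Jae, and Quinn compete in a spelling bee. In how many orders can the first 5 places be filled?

6720

This is an ordered selection of 5 from 8: P(8,5).
That gives 8 × 7 × 6 × 5 × 4 = 6720.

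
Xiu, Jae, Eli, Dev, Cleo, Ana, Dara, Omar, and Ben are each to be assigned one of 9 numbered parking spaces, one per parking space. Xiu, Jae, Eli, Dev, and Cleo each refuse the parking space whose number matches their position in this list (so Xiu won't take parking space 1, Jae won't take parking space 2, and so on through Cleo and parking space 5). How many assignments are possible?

205056

Let Aᵢ (for 1 ≤ i ≤ 5) be the placements that put person i in their forbidden parking space. Any j of these fix j positions, leaving (9−j)! ways to fill the rest, and there are C(5,j) ways to pick which j.
By inclusion–exclusion, the number of valid placements is Σ_{j=0}^{5} (−1)^j C(5,j)·(9−j)!.
Computing: 362880 − 201600 + 50400 − 7200 + 600 − 24 = 205056.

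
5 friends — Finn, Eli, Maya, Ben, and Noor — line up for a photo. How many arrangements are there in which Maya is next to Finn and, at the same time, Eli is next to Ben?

24

Treat {Maya,Finn} as one block (2 orders) and {Eli,Ben} as another (2 orders).
That leaves 3 units to arrange: 2 × 2 × 3! = 4 × 6 = 24.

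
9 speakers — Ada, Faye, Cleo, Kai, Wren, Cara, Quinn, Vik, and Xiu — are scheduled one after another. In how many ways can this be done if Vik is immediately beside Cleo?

Place the 7 others and the Vik-Cleo pair as 8 objects in a line; the pair has 2 internal arrangements.
That gives 2 × 8! = 2 × 40320 = 80640.

80640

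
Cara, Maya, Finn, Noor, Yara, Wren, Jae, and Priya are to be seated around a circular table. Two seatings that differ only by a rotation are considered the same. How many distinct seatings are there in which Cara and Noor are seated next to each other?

Glue Cara and Noor into a block (2 internal orders). Seating 7 units around a circle gives (6)! arrangements.
So 2 × (6)! = 2 × 720 = 1440.

1440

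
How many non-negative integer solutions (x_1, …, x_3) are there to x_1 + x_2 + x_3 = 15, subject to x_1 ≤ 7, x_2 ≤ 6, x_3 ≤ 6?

15

By stars and bars, unrestricted non-negative solutions to x_1+…+x_3 = 15 number C(15+2,2) = 136.
Subtract solutions that violate a single cap (substitute x_i' = x_i − (cap_i+1)): x_1 ≥ 8 gives C(9,2) = 36; x_2 ≥ 7 gives C(10,2) = 45; x_3 ≥ 7 gives C(10,2) = 45. Together 126.
Add back pairs where two caps are both exceeded: 1 + 1 + 3 = 5.
By inclusion–exclusion the count is 136 − 126 + 5 = 15.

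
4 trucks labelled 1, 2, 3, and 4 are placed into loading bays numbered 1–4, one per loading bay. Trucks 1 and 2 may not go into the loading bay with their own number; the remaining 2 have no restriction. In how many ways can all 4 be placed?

Let Aᵢ (for i ∈ {1, 2}) be the placements that put truck i in its forbidden loading bay. Any j of these fix j positions, leaving (4−j)! ways to fill the rest, and there are C(2,j) ways to pick which j.
By inclusion–exclusion, the number of valid placements is Σ_{j=0}^{2} (−1)^j C(2,j)·(4−j)!.
Computing: 24 − 12 + 2 = 14.

14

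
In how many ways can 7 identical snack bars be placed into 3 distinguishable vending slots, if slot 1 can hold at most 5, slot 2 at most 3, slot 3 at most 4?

17

Ignoring the caps, the number of non-negative solutions to x_1+…+x_3 = 7 is C(9,2) = 36.
Subtract solutions that violate a single cap (substitute x_i' = x_i − (cap_i+1)): x_1 ≥ 6 gives C(3,2) = 3; x_2 ≥ 4 gives C(5,2) = 10; x_3 ≥ 5 gives C(4,2) = 6. Together 19.
No two caps can be exceeded simultaneously, so the pair terms are all 0.
By inclusion–exclusion the count is 36 − 19 + 0 = 17.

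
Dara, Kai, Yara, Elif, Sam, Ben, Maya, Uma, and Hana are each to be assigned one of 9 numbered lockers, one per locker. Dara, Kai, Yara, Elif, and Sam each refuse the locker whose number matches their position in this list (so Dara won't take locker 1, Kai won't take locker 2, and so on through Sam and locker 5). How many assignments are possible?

205056

Let Aᵢ (for 1 ≤ i ≤ 5) be the placements that put person i in their forbidden locker. Any j of these fix j positions, leaving (9−j)! ways to fill the rest, and there are C(5,j) ways to pick which j.
By inclusion–exclusion, the number of valid placements is Σ_{j=0}^{5} (−1)^j C(5,j)·(9−j)!.
Computing: 362880 − 201600 + 50400 − 7200 + 600 − 24 = 205056.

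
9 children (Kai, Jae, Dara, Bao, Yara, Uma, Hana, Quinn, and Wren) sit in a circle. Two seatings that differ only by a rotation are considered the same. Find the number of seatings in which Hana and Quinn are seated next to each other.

Glue Hana and Quinn into a block (2 internal orders). Seating 8 units around a circle gives (7)! arrangements.
So 2 × (7)! = 2 × 5040 = 10080.

10080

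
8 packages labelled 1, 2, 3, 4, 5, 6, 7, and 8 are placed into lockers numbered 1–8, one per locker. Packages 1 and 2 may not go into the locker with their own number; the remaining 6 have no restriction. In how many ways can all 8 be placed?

Let Aᵢ (for i ∈ {1, 2}) be the placements that put package i in its forbidden locker. Any j of these fix j positions, leaving (8−j)! ways to fill the rest, and there are C(2,j) ways to pick which j.
By inclusion–exclusion, the number of valid placements is Σ_{j=0}^{2} (−1)^j C(2,j)·(8−j)!.
Computing: 40320 − 10080 + 720 = 30960.

30960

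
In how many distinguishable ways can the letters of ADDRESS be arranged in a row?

ADDRESS has 7 letters with D appearing twice and S appearing twice.
The number of distinct arrangements is 7!/(2!·2!) = 5040/4 = 1260.

1260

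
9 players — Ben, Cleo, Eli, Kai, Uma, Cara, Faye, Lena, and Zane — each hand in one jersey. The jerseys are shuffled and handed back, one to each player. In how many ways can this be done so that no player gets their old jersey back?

133496

This is the derangement count D_9: permutations of 9 items with no fixed point.
By inclusion–exclusion this is Σ_{j=0}^{9} (−1)^j C(9,j)·(9−j)!.
Computing: 362880 − 362880 + 181440 − 60480 + 15120 − 3024 + 504 − 72 + 9 − 1 = 133496.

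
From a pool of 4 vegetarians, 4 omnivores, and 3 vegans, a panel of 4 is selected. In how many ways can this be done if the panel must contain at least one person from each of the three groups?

With no constraint there are C(11,4) = 330 possible selections.
Subtract selections that omit an entire group: no vegetarians → C(7,4) = 35; no omnivores → C(7,4) = 35; no vegans → C(8,4) = 70.
Add back selections omitting two groups (i.e. drawn from a single group): C(4,4) + C(4,4) + C(3,4) = 2.
By inclusion–exclusion: 330 − 140 + 2 = 192.

192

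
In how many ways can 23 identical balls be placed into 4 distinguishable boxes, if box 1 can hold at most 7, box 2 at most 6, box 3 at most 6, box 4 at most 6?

Ignoring the caps, the number of non-negative solutions to x_1+…+x_4 = 23 is C(26,3) = 2600.
Subtract solutions that violate a single cap (substitute x_i' = x_i − (cap_i+1)): x_1 ≥ 8 gives C(18,3) = 816; x_2 ≥ 7 gives C(19,3) = 969; x_3 ≥ 7 gives C(19,3) = 969; x_4 ≥ 7 gives C(19,3) = 969. Together 3723.
Add back pairs where two caps are both exceeded: 165 + 165 + 165 + 220 + 220 + 220 = 1155.
Subtract triples: 4 + 4 + 4 + 10 = 22.
By inclusion–exclusion the count is 2600 − 3723 + 1155 − 22 = 10.

10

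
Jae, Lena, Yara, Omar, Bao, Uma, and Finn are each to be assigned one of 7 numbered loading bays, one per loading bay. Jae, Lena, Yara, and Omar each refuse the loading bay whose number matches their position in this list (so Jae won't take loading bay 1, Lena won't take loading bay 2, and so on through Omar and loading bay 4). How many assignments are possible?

Let Aᵢ (for 1 ≤ i ≤ 4) be the placements that put person i in their forbidden loading bay. Any j of these fix j positions, leaving (7−j)! ways to fill the rest, and there are C(4,j) ways to pick which j.
By inclusion–exclusion, the number of valid placements is Σ_{j=0}^{4} (−1)^j C(4,j)·(7−j)!.
Computing: 5040 − 2880 + 720 − 96 + 6 = 2790.

2790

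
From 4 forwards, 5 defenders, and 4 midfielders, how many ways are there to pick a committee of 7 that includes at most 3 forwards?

1632

Split by how many forwards are chosen (0 through 3).
Sum: C(4,0)·C(9,7) + C(4,1)·C(9,6) + C(4,2)·C(9,5) + C(4,3)·C(9,4) = 36 + 336 + 756 + 504 = 1632.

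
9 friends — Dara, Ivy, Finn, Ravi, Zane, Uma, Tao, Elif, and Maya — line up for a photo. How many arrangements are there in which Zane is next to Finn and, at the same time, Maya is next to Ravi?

Treat {Zane,Finn} as one block (2 orders) and {Maya,Ravi} as another (2 orders).
That leaves 7 units to arrange: 2 × 2 × 7! = 4 × 5040 = 20160.

20160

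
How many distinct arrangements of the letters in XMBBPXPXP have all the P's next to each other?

420

Treat the 3 copies of P as a single block. The multiset to arrange is then {PPP, B, B, M, X, X, X}, 7 items in all.
That gives (7)!/(3!·2!) = 420 arrangements.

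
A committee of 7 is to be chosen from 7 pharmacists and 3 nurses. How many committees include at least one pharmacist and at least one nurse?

119

Total 7-person selections from all 10: C(10,7) = 120.
Subtract selections that omit an entire group: no pharmacists → C(3,7) = 0; no nurses → C(7,7) = 1.
Both groups omitted at once is impossible, so 120 − 1 = 119.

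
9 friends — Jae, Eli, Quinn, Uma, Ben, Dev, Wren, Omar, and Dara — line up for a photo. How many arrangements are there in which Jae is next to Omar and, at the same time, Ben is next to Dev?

20160

Treat {Jae,Omar} as one block (2 orders) and {Ben,Dev} as another (2 orders).
That leaves 7 units to arrange: 2 × 2 × 7! = 4 × 5040 = 20160.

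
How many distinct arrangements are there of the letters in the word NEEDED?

60

The 6 letters of NEEDED have repeats: D appearing twice and E appearing 3 times.
The number of distinct arrangements is 6!/(3!·2!) = 720/12 = 60.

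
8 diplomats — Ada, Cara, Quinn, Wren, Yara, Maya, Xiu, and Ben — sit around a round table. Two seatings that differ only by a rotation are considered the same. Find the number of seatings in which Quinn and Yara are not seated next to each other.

3600

Without the restriction there are (7)! = 5040 seatings.
Those with Quinn next to Yara: fuse the pair into one unit and seat 7 units around a circle — 2·(6)! = 1440.
Subtracting, 5040 − 1440 = 3600.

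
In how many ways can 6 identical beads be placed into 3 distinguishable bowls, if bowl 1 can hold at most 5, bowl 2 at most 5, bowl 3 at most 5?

25

Without the upper bounds there are C(8,2) = 28 ways to split 6 among 3 bowls.
Subtract solutions that violate a single cap (substitute x_i' = x_i − (cap_i+1)): x_1 ≥ 6 gives C(2,2) = 1; x_2 ≥ 6 gives C(2,2) = 1; x_3 ≥ 6 gives C(2,2) = 1. Together 3.
No two caps can be exceeded simultaneously, so the pair terms are all 0.
By inclusion–exclusion the count is 28 − 3 + 0 = 25.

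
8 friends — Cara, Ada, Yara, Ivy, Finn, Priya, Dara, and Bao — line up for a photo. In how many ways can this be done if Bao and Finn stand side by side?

Treat {Bao, Finn} as a single unit. There are 7 units to order, and the pair itself can be ordered 2 ways.
So the count is 2·(7)! = 10080.

10080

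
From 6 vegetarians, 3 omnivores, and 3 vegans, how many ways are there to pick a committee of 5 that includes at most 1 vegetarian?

96

Split by how many vegetarians are chosen (0 through 1).
Sum: C(6,0)·C(6,5) + C(6,1)·C(6,4) = 6 + 90 = 96.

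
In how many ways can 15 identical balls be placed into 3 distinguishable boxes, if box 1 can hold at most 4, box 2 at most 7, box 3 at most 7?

Without the upper bounds there are C(17,2) = 136 ways to split 15 among 3 boxes.
Subtract solutions that violate a single cap (substitute x_i' = x_i − (cap_i+1)): x_1 ≥ 5 gives C(12,2) = 66; x_2 ≥ 8 gives C(9,2) = 36; x_3 ≥ 8 gives C(9,2) = 36. Together 138.
Add back pairs where two caps are both exceeded: 6 + 6 + 0 = 12.
By inclusion–exclusion the count is 136 − 138 + 12 = 10.

10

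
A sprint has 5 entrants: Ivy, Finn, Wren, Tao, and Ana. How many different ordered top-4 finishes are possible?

There are 5 choices for 1st place, 4 for 2nd, and so on down to 2 for position 4.
That gives 5 × 4 × 3 × 2 = 120.

120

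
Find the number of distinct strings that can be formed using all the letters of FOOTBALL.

Letter multiplicities in FOOTBALL: A×1, B×1, F×1, L×2, O×2, T×1.
So there are 8! / (2!·2!) = 10080 distinguishable arrangements.

10080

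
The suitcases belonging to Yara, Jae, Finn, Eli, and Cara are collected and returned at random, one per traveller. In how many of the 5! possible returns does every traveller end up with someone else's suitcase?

44

Let Aᵢ be the assignments in which traveller i gets their own suitcase. We want the size of the complement of A₁∪…∪A_5.
By inclusion–exclusion this is Σ_{j=0}^{5} (−1)^j C(5,j)·(5−j)!.
Computing: 120 − 120 + 60 − 20 + 5 − 1 = 44.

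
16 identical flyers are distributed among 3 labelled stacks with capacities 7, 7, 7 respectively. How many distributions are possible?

21

Without the upper bounds there are C(18,2) = 153 ways to split 16 among 3 stacks.
Subtract solutions that violate a single cap (substitute x_i' = x_i − (cap_i+1)): x_1 ≥ 8 gives C(10,2) = 45; x_2 ≥ 8 gives C(10,2) = 45; x_3 ≥ 8 gives C(10,2) = 45. Together 135.
Add back pairs where two caps are both exceeded: 1 + 1 + 1 = 3.
By inclusion–exclusion the count is 153 − 135 + 3 = 21.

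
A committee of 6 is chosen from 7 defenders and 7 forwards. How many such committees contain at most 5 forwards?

Split by how many forwards are chosen (0 through 5).
Sum: C(7,0)·C(7,6) + C(7,1)·C(7,5) + C(7,2)·C(7,4) + C(7,3)·C(7,3) + C(7,4)·C(7,2) + C(7,5)·C(7,1) = 7 + 147 + 735 + 1225 + 735 + 147 = 2996.

2996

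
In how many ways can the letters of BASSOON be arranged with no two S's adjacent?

900

There are 7!/(2!·2!) = 1260 arrangements of BASSOON in total.
If the two S's are adjacent, glue them into one block, leaving 6 items to arrange: (6)!/(2!) = 360 ways.
Hence 1260 − 360 = 900.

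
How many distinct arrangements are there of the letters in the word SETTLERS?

The 8 letters of SETTLERS have repeats: E appearing twice, S appearing twice, and T appearing twice.
The number of distinct arrangements is 8!/(2!·2!·2!) = 40320/8 = 5040.

5040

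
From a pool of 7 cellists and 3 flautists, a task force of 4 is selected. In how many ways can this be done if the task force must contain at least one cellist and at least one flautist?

175

Total 4-person selections from all 10: C(10,4) = 210.
Selections missing a whole group: no cellists → C(3,4) = 0; no flautists → C(7,4) = 35.
Both groups omitted at once is impossible, so 210 − 35 = 175.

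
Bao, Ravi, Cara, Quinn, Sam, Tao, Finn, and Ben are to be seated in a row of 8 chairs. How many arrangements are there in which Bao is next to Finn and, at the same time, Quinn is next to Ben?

Treat {Bao,Finn} as one block (2 orders) and {Quinn,Ben} as another (2 orders).
That leaves 6 units to arrange: 2 × 2 × 6! = 4 × 720 = 2880.

2880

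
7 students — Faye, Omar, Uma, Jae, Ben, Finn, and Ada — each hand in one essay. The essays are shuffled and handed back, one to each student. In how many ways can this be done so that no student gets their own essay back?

1854

Let Aᵢ be the assignments in which student i gets their own essay. We want the size of the complement of A₁∪…∪A_7.
By inclusion–exclusion this is Σ_{j=0}^{7} (−1)^j C(7,j)·(7−j)!.
Computing: 5040 − 5040 + 2520 − 840 + 210 − 42 + 7 − 1 = 1854.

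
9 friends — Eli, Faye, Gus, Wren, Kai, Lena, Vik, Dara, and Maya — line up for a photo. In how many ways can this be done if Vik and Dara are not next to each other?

282240

Of the 9! = 362880 arrangements, those with Vik and Dara adjacent number 2 × 8! = 80640 (treat the pair as a block with 2 internal orders).
Complementary counting: 362880 − 80640 = 282240.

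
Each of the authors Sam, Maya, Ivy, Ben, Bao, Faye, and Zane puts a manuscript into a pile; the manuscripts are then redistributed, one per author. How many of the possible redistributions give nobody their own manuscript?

1854

Let Aᵢ be the assignments in which author i gets their own manuscript. We want the size of the complement of A₁∪…∪A_7.
By inclusion–exclusion this is Σ_{j=0}^{7} (−1)^j C(7,j)·(7−j)!.
Computing: 5040 − 5040 + 2520 − 840 + 210 − 42 + 7 − 1 = 1854.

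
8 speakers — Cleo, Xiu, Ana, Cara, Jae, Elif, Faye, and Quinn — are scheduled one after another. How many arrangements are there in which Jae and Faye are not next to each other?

There are 8! = 40320 arrangements in all. If Jae and Faye are adjacent, merging them into one block gives 2·(7)! = 10080 arrangements.
So 40320 − 10080 = 30240 arrangements keep them apart.

30240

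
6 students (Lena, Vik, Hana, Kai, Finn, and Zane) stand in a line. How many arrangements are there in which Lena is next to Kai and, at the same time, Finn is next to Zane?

Treat {Lena,Kai} as one block (2 orders) and {Finn,Zane} as another (2 orders).
That leaves 4 units to arrange: 2 × 2 × 4! = 4 × 24 = 96.

96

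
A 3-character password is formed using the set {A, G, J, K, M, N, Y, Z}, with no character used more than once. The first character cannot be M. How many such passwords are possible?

294

The first character has 8−1 = 7 choices (anything except M).
The remaining 2 characters are filled from the other 7 symbols without repetition: 7 × 6 = 42.
Total: 7 × 42 = 294.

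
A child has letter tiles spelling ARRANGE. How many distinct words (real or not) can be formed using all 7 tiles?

Letter multiplicities in ARRANGE: A×2, E×1, G×1, N×1, R×2.
The number of distinct arrangements is 7!/(2!·2!) = 5040/4 = 1260.

1260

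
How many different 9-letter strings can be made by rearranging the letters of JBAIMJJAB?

15120

The 9 letters of JBAIMJJAB have repeats: A appearing twice, B appearing twice, and J appearing 3 times.
The number of distinct arrangements is 9!/(3!·2!·2!) = 362880/24 = 15120.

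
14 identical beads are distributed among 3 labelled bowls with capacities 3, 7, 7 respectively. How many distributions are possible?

By stars and bars, unrestricted non-negative solutions to x_1+…+x_3 = 14 number C(14+2,2) = 120.
Subtract solutions that violate a single cap (substitute x_i' = x_i − (cap_i+1)): x_1 ≥ 4 gives C(12,2) = 66; x_2 ≥ 8 gives C(8,2) = 28; x_3 ≥ 8 gives C(8,2) = 28. Together 122.
Add back pairs where two caps are both exceeded: 6 + 6 + 0 = 12.
By inclusion–exclusion the count is 120 − 122 + 12 = 10.

10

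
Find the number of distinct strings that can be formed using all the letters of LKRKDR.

Letter multiplicities in LKRKDR: D×1, K×2, L×1, R×2.
So there are 6! / (2!·2!) = 180 distinguishable arrangements.

180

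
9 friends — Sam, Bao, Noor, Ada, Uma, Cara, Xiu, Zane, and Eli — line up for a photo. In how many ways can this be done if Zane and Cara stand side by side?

Treat {Zane, Cara} as a single unit. There are 8 units to order, and the pair itself can be ordered 2 ways.
That gives 2 × 8! = 2 × 40320 = 80640.

80640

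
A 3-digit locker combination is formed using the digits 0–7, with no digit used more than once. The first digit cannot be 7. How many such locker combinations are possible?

The first digit has 8−1 = 7 choices (anything except 7).
The remaining 2 digits are filled from the other 7 symbols without repetition: 7 × 6 = 42.
Total: 7 × 42 = 294.

294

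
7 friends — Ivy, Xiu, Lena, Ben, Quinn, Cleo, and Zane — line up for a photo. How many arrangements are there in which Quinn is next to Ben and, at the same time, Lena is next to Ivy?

Treat {Quinn,Ben} as one block (2 orders) and {Lena,Ivy} as another (2 orders).
That leaves 5 units to arrange: 2 × 2 × 5! = 4 × 120 = 480.

480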